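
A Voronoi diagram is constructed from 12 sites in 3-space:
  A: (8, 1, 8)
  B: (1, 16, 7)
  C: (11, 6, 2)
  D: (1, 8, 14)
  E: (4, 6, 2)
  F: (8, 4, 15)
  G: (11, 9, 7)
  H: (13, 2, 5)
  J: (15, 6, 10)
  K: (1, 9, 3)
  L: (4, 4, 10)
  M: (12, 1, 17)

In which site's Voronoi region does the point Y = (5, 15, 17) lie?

Squared Euclidean distances:
|YA|² = 9 + 196 + 81 = 286
|YB|² = 16 + 1 + 100 = 117
|YC|² = 36 + 81 + 225 = 342
|YD|² = 16 + 49 + 9 = 74
|YE|² = 1 + 81 + 225 = 307
|YF|² = 9 + 121 + 4 = 134
|YG|² = 36 + 36 + 100 = 172
|YH|² = 64 + 169 + 144 = 377
|YJ|² = 100 + 81 + 49 = 230
|YK|² = 16 + 36 + 196 = 248
|YL|² = 1 + 121 + 49 = 171
|YM|² = 49 + 196 + 0 = 245
The smallest is to D, so Y lies in the Voronoi region of D.

D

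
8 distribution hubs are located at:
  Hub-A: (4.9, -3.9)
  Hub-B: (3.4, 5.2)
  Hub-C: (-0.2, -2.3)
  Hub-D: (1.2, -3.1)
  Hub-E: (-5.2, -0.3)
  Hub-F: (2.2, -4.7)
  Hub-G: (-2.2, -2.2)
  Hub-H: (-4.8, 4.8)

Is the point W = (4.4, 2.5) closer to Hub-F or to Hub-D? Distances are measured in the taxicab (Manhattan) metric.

d(W, Hub-F) = |4.4−2.2| + |2.5−(-4.7)| = 2.2 + 7.2 = 9.4
d(W, Hub-D) = |4.4−1.2| + |2.5−(-3.1)| = 3.2 + 5.6 = 8.8
9.4 > 8.8, so Hub-D is closer.

Hub-D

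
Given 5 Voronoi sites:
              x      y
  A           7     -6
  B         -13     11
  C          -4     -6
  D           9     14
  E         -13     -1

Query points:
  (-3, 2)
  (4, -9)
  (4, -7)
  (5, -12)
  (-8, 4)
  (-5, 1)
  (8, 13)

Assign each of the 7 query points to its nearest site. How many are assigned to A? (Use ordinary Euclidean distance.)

3

(-3, 2) — d² to each: A:164, B:181, C:65, D:288, E:109 → nearest is C
(4, -9) — d² to each: A:18, B:689, C:73, D:554, E:353 → nearest is A
(4, -7) — d² to each: A:10, B:613, C:65, D:466, E:325 → nearest is A
(5, -12) — d² to each: A:40, B:853, C:117, D:692, E:445 → nearest is A
(-8, 4) — d² to each: A:325, B:74, C:116, D:389, E:50 → nearest is E
(-5, 1) — d² to each: A:193, B:164, C:50, D:365, E:68 → nearest is C
(8, 13) — d² to each: A:362, B:445, C:505, D:2, E:637 → nearest is D
3 of the 7 points have A as nearest.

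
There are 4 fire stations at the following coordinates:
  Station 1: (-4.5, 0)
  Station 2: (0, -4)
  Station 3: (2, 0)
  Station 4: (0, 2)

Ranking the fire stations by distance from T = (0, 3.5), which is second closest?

Station 3

Squared Euclidean distances:
d²(T, Station 1) = (0−(-4.5))² + (3.5−0)² = 20.25 + 12.25 = 32.5
d²(T, Station 2) = (0−0)² + (3.5−(-4))² = 0 + 56.25 = 56.25
d²(T, Station 3) = (0−2)² + (3.5−0)² = 4 + 12.25 = 16.25
d²(T, Station 4) = (0−0)² + (3.5−2)² = 0 + 2.25 = 2.25
Sorted ascending: Station 4, Station 3, Station 1, … — the second-nearest is Station 3.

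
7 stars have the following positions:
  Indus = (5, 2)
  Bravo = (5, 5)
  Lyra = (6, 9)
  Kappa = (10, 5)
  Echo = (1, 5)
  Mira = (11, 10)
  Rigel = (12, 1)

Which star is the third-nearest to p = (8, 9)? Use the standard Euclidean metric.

Compare squared distances (the ordering matches that of the actual distances):
d²(p, Indus) = (8−5)² + (9−2)² = 9 + 49 = 58
d²(p, Bravo) = (8−5)² + (9−5)² = 9 + 16 = 25
d²(p, Lyra) = (8−6)² + (9−9)² = 4 + 0 = 4
d²(p, Kappa) = (8−10)² + (9−5)² = 4 + 16 = 20
d²(p, Echo) = (8−1)² + (9−5)² = 49 + 16 = 65
d²(p, Mira) = (8−11)² + (9−10)² = 9 + 1 = 10
d²(p, Rigel) = (8−12)² + (9−1)² = 16 + 64 = 80
Sorted ascending: Lyra, Mira, Kappa, Bravo, … — the third-nearest is Kappa.

Kappa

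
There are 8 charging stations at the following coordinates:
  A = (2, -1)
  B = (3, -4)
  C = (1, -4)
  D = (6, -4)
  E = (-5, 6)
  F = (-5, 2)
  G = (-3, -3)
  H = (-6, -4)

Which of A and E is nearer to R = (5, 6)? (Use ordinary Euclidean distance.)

Compare squared distances:
|RA|² = (5−2)² + (6−(-1))² = 9 + 49 = 58
|RE|² = (5−(-5))² + (6−6)² = 100 + 0 = 100
58 < 100, so A is closer.

A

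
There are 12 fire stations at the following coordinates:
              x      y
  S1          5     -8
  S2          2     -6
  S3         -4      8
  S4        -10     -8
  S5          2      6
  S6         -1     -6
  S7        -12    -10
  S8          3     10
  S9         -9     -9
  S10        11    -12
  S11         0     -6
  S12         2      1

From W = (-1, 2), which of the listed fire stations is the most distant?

S10

Since √ is increasing, it suffices to compare squared distances:
|WS1|² = (-1−5)² + (2−(-8))² = 36 + 100 = 136
|WS2|² = (-1−2)² + (2−(-6))² = 9 + 64 = 73
|WS3|² = (-1−(-4))² + (2−8)² = 9 + 36 = 45
|WS4|² = (-1−(-10))² + (2−(-8))² = 81 + 100 = 181
|WS5|² = (-1−2)² + (2−6)² = 9 + 16 = 25
|WS6|² = (-1−(-1))² + (2−(-6))² = 0 + 64 = 64
|WS7|² = (-1−(-12))² + (2−(-10))² = 121 + 144 = 265
|WS8|² = (-1−3)² + (2−10)² = 16 + 64 = 80
|WS9|² = (-1−(-9))² + (2−(-9))² = 64 + 121 = 185
d²(W, S10) = (-1−11)² + (2−(-12))² = 144 + 196 = 340
d²(W, S11) = (-1−0)² + (2−(-6))² = 1 + 64 = 65
d²(W, S12) = (-1−2)² + (2−1)² = 9 + 1 = 10
The largest is to S10.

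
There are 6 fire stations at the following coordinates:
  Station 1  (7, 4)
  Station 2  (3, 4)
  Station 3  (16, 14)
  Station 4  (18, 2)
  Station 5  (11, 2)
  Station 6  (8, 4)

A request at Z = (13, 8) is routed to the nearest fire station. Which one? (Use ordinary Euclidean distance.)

Compare squared distances (the ordering matches that of the actual distances):
d²(Z, Station 1) = (13−7)² + (8−4)² = 36 + 16 = 52
d²(Z, Station 2) = (13−3)² + (8−4)² = 100 + 16 = 116
d²(Z, Station 3) = (13−16)² + (8−14)² = 9 + 36 = 45
d²(Z, Station 4) = (13−18)² + (8−2)² = 25 + 36 = 61
d²(Z, Station 5) = (13−11)² + (8−2)² = 4 + 36 = 40
d²(Z, Station 6) = (13−8)² + (8−4)² = 25 + 16 = 41
Station 5 is nearest.

Station 5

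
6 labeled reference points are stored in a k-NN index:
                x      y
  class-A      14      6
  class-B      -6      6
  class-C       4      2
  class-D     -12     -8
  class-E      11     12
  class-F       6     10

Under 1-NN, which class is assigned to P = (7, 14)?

Since √ is increasing, it suffices to compare squared distances:
d²(P, class-A) = 49 + 64 = 113
d²(P, class-B) = 169 + 64 = 233
d²(P, class-C) = 9 + 144 = 153
d²(P, class-D) = 361 + 484 = 845
d²(P, class-E) = 16 + 4 = 20
d²(P, class-F) = 1 + 16 = 17
class-F is nearest.

class-F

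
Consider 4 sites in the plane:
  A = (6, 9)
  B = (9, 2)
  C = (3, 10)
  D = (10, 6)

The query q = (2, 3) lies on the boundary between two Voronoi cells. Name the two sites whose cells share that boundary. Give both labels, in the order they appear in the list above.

Squared distances from q to each site:
|qA|² = (2−6)² + (3−9)² = 16 + 36 = 52
|qB|² = (2−9)² + (3−2)² = 49 + 1 = 50
|qC|² = (2−3)² + (3−10)² = 1 + 49 = 50
|qD|² = (2−10)² + (3−6)² = 64 + 9 = 73
q is equidistant from B and C (both at squared distance 50), and every other site is strictly farther — so q lies on the B–C Voronoi edge.

B and C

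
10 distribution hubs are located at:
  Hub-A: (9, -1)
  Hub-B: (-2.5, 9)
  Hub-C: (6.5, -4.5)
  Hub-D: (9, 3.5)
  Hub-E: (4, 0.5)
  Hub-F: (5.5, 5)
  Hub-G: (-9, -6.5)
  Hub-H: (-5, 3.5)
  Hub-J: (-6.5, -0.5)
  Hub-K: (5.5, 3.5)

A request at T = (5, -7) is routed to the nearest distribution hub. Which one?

Hub-C

Squared Euclidean distances:
d²(T, Hub-A) = (5−9)² + (-7−(-1))² = 16 + 36 = 52
d²(T, Hub-B) = (5−(-2.5))² + (-7−9)² = 56.25 + 256 = 312.25
d²(T, Hub-C) = (5−6.5)² + (-7−(-4.5))² = 2.25 + 6.25 = 8.5
d²(T, Hub-D) = (5−9)² + (-7−3.5)² = 16 + 110.25 = 126.25
d²(T, Hub-E) = (5−4)² + (-7−0.5)² = 1 + 56.25 = 57.25
d²(T, Hub-F) = (5−5.5)² + (-7−5)² = 0.25 + 144 = 144.25
d²(T, Hub-G) = (5−(-9))² + (-7−(-6.5))² = 196 + 0.25 = 196.25
d²(T, Hub-H) = (5−(-5))² + (-7−3.5)² = 100 + 110.25 = 210.25
d²(T, Hub-J) = (5−(-6.5))² + (-7−(-0.5))² = 132.25 + 42.25 = 174.5
d²(T, Hub-K) = (5−5.5)² + (-7−3.5)² = 0.25 + 110.25 = 110.5
Minimum is at Hub-C.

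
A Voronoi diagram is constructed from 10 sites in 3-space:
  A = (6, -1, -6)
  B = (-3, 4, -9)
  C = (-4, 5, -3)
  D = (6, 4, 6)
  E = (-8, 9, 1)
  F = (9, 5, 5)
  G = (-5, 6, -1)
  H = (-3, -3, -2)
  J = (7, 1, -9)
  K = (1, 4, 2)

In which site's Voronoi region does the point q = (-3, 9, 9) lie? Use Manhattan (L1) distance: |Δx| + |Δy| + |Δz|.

d(q,A) = 9 + 10 + 15 = 34
d(q,B) = 0 + 5 + 18 = 23
d(q,C) = 1 + 4 + 12 = 17
d(q,D) = 9 + 5 + 3 = 17
d(q,E) = 5 + 0 + 8 = 13
d(q,F) = 12 + 4 + 4 = 20
d(q,G) = 2 + 3 + 10 = 15
d(q,H) = 0 + 12 + 11 = 23
d(q,J) = 10 + 8 + 18 = 36
d(q,K) = 4 + 5 + 7 = 16
Minimum is at E.

E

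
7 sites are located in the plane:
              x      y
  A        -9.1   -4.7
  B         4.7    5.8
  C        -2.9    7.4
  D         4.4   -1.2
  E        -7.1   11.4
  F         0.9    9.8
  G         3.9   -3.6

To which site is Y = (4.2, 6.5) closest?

Compare squared distances (the ordering matches that of the actual distances):
|YA|² = (4.2−(-9.1))² + (6.5−(-4.7))² = 176.89 + 125.44 = 302.33
|YB|² = (4.2−4.7)² + (6.5−5.8)² = 0.25 + 0.49 = 0.74
|YC|² = (4.2−(-2.9))² + (6.5−7.4)² = 50.41 + 0.81 = 51.22
|YD|² = (4.2−4.4)² + (6.5−(-1.2))² = 0.04 + 59.29 = 59.33
|YE|² = (4.2−(-7.1))² + (6.5−11.4)² = 127.69 + 24.01 = 151.7
|YF|² = (4.2−0.9)² + (6.5−9.8)² = 10.89 + 10.89 = 21.78
|YG|² = (4.2−3.9)² + (6.5−(-3.6))² = 0.09 + 102.01 = 102.1
Minimum is at B.

B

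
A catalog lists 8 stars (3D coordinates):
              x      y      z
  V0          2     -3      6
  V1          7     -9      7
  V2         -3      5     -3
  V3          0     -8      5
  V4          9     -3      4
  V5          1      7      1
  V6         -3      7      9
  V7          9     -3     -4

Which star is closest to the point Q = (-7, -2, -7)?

Compare squared distances (the ordering matches that of the actual distances):
|QV0|² = 81 + 1 + 169 = 251
|QV1|² = 196 + 49 + 196 = 441
|QV2|² = 16 + 49 + 16 = 81
|QV3|² = 49 + 36 + 144 = 229
|QV4|² = 256 + 1 + 121 = 378
|QV5|² = 64 + 81 + 64 = 209
|QV6|² = 16 + 81 + 256 = 353
|QV7|² = 256 + 1 + 9 = 266
V2 is nearest.

V2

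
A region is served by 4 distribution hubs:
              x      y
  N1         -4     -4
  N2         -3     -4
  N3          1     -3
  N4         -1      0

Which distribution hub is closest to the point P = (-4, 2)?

N4

Compare squared distances (the ordering matches that of the actual distances):
|PN1|² = (-4−(-4))² + (2−(-4))² = 0 + 36 = 36
|PN2|² = (-4−(-3))² + (2−(-4))² = 1 + 36 = 37
|PN3|² = (-4−1)² + (2−(-3))² = 25 + 25 = 50
|PN4|² = (-4−(-1))² + (2−0)² = 9 + 4 = 13
The smallest is to N4, so P lies in the Voronoi region of N4.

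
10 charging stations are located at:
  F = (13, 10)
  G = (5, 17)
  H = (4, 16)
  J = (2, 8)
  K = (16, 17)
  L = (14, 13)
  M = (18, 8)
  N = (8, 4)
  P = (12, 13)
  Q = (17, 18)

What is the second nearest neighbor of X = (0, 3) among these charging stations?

Since √ is increasing, it suffices to compare squared distances:
|XF|² = (0−13)² + (3−10)² = 169 + 49 = 218
|XG|² = (0−5)² + (3−17)² = 25 + 196 = 221
|XH|² = (0−4)² + (3−16)² = 16 + 169 = 185
|XJ|² = (0−2)² + (3−8)² = 4 + 25 = 29
|XK|² = (0−16)² + (3−17)² = 256 + 196 = 452
|XL|² = (0−14)² + (3−13)² = 196 + 100 = 296
|XM|² = (0−18)² + (3−8)² = 324 + 25 = 349
|XN|² = (0−8)² + (3−4)² = 64 + 1 = 65
|XP|² = (0−12)² + (3−13)² = 144 + 100 = 244
|XQ|² = (0−17)² + (3−18)² = 289 + 225 = 514
Sorted ascending: J, N, H, … — the second-nearest is N.

N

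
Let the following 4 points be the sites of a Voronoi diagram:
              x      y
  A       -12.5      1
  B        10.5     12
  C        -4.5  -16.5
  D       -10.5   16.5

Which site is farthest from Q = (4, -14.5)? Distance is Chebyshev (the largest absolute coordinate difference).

D

d(Q,A) = max(16.5, 15.5) = 16.5
d(Q,B) = max(6.5, 26.5) = 26.5
d(Q,C) = max(8.5, 2) = 8.5
d(Q,D) = max(14.5, 31) = 31
The largest is to D.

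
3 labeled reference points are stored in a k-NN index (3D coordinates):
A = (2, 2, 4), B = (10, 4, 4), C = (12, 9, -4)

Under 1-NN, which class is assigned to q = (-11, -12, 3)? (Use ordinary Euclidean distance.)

Compare squared distances (the ordering matches that of the actual distances):
|qA|² = (-11−2)² + (-12−2)² + (3−4)² = 169 + 196 + 1 = 366
|qB|² = (-11−10)² + (-12−4)² + (3−4)² = 441 + 256 + 1 = 698
|qC|² = (-11−12)² + (-12−9)² + (3−(-4))² = 529 + 441 + 49 = 1019
The smallest is to A, so q lies in the Voronoi region of A.

A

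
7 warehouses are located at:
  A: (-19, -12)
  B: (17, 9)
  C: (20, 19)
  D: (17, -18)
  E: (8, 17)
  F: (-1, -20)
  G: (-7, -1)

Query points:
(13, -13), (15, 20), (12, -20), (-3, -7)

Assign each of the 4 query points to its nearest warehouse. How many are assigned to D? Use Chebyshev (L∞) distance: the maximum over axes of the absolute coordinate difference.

(13, -13) — d to each: A:32, B:22, C:32, D:5, E:30, F:14, G:20 → nearest is D
(15, 20) — d to each: A:34, B:11, C:5, D:38, E:7, F:40, G:22 → nearest is C
(12, -20) — d to each: A:31, B:29, C:39, D:5, E:37, F:13, G:19 → nearest is D
(-3, -7) — d to each: A:16, B:20, C:26, D:20, E:24, F:13, G:6 → nearest is G
2 of the 4 points have D as nearest.

2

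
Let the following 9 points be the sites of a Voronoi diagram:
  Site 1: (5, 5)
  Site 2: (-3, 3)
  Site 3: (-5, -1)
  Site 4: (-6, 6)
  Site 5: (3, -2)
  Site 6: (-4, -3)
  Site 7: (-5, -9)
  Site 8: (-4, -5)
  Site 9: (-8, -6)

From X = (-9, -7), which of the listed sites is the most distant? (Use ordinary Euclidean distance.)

Since √ is increasing, it suffices to compare squared distances:
d²(X, Site 1) = (-9−5)² + (-7−5)² = 196 + 144 = 340
d²(X, Site 2) = (-9−(-3))² + (-7−3)² = 36 + 100 = 136
d²(X, Site 3) = (-9−(-5))² + (-7−(-1))² = 16 + 36 = 52
d²(X, Site 4) = (-9−(-6))² + (-7−6)² = 9 + 169 = 178
d²(X, Site 5) = (-9−3)² + (-7−(-2))² = 144 + 25 = 169
d²(X, Site 6) = (-9−(-4))² + (-7−(-3))² = 25 + 16 = 41
d²(X, Site 7) = (-9−(-5))² + (-7−(-9))² = 16 + 4 = 20
d²(X, Site 8) = (-9−(-4))² + (-7−(-5))² = 25 + 4 = 29
d²(X, Site 9) = (-9−(-8))² + (-7−(-6))² = 1 + 1 = 2
The largest is to Site 1.

Site 1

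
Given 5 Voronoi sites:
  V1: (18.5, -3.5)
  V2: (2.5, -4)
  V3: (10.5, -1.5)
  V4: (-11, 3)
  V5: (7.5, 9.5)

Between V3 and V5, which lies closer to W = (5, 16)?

V5

Compare squared distances:
|WV3|² = (5−10.5)² + (16−(-1.5))² = 30.25 + 306.25 = 336.5
|WV5|² = (5−7.5)² + (16−9.5)² = 6.25 + 42.25 = 48.5
336.5 > 48.5, so V5 is closer.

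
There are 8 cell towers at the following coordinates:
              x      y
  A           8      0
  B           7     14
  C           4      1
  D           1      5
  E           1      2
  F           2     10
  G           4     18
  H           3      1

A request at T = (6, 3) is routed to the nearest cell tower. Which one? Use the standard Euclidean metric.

C

Squared Euclidean distances:
|TA|² = 4 + 9 = 13
|TB|² = 1 + 121 = 122
|TC|² = 4 + 4 = 8
|TD|² = 25 + 4 = 29
|TE|² = 25 + 1 = 26
|TF|² = 16 + 49 = 65
|TG|² = 4 + 225 = 229
|TH|² = 9 + 4 = 13
C is nearest.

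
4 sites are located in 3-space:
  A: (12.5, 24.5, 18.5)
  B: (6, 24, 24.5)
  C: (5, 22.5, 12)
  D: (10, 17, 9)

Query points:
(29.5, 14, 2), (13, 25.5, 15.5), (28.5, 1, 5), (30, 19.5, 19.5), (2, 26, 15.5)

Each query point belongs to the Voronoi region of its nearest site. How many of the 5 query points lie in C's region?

1

(29.5, 14, 2) — d² to each: A:671.5, B:1158.5, C:772.5, D:438.25 → nearest is D
(13, 25.5, 15.5) — d² to each: A:10.25, B:132.25, C:85.25, D:123.5 → nearest is A
(28.5, 1, 5) — d² to each: A:990.5, B:1415.5, C:1063.5, D:614.25 → nearest is D
(30, 19.5, 19.5) — d² to each: A:332.25, B:621.25, C:690.25, D:516.5 → nearest is A
(2, 26, 15.5) — d² to each: A:121.5, B:101, C:33.5, D:187.25 → nearest is C
1 of the 5 points has C as nearest.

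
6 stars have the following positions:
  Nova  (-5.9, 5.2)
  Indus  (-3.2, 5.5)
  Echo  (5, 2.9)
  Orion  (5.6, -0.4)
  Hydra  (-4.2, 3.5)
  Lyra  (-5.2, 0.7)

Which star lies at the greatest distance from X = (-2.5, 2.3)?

Squared Euclidean distances:
d²(X, Nova) = 11.56 + 8.41 = 19.97
d²(X, Indus) = 0.49 + 10.24 = 10.73
d²(X, Echo) = 56.25 + 0.36 = 56.61
d²(X, Orion) = 65.61 + 7.29 = 72.9
d²(X, Hydra) = 2.89 + 1.44 = 4.33
d²(X, Lyra) = 7.29 + 2.56 = 9.85
The largest is to Orion.

Orion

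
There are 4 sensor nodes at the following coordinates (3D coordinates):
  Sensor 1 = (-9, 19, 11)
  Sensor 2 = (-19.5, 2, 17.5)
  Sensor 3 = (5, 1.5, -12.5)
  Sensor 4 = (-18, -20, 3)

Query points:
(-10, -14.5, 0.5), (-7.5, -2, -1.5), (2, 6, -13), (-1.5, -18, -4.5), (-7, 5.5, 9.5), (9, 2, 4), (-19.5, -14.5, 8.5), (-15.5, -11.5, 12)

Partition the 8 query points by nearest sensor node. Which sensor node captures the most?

(-10, -14.5, 0.5) — d² to each: Sensor 1:1233.5, Sensor 2:651.5, Sensor 3:650, Sensor 4:100.5 → nearest is Sensor 4
(-7.5, -2, -1.5) — d² to each: Sensor 1:599.5, Sensor 2:521, Sensor 3:289.5, Sensor 4:454.5 → nearest is Sensor 3
(2, 6, -13) — d² to each: Sensor 1:866, Sensor 2:1408.5, Sensor 3:29.5, Sensor 4:1332 → nearest is Sensor 3
(-1.5, -18, -4.5) — d² to each: Sensor 1:1665.5, Sensor 2:1208, Sensor 3:486.5, Sensor 4:332.5 → nearest is Sensor 4
(-7, 5.5, 9.5) — d² to each: Sensor 1:188.5, Sensor 2:232.5, Sensor 3:644, Sensor 4:813.5 → nearest is Sensor 1
(9, 2, 4) — d² to each: Sensor 1:662, Sensor 2:994.5, Sensor 3:288.5, Sensor 4:1214 → nearest is Sensor 3
(-19.5, -14.5, 8.5) — d² to each: Sensor 1:1238.75, Sensor 2:353.25, Sensor 3:1297.25, Sensor 4:62.75 → nearest is Sensor 4
(-15.5, -11.5, 12) — d² to each: Sensor 1:973.5, Sensor 2:228.5, Sensor 3:1189.5, Sensor 4:159.5 → nearest is Sensor 4
Tally — Sensor 1:1, Sensor 3:3, Sensor 4:4. Sensor 4 captures the most (4).

Sensor 4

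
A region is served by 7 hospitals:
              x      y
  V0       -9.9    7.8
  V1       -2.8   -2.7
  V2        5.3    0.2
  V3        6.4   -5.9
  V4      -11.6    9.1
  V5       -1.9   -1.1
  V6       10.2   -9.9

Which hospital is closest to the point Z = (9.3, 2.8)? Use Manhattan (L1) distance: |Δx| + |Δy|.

d(Z,V0) = |9.3−(-9.9)| + |2.8−7.8| = 19.2 + 5 = 24.2
d(Z,V1) = |9.3−(-2.8)| + |2.8−(-2.7)| = 12.1 + 5.5 = 17.6
d(Z,V2) = |9.3−5.3| + |2.8−0.2| = 4 + 2.6 = 6.6
d(Z,V3) = |9.3−6.4| + |2.8−(-5.9)| = 2.9 + 8.7 = 11.6
d(Z,V4) = |9.3−(-11.6)| + |2.8−9.1| = 20.9 + 6.3 = 27.2
d(Z,V5) = |9.3−(-1.9)| + |2.8−(-1.1)| = 11.2 + 3.9 = 15.1
d(Z,V6) = |9.3−10.2| + |2.8−(-9.9)| = 0.9 + 12.7 = 13.6
The smallest is to V2, so Z lies in the Voronoi region of V2.

V2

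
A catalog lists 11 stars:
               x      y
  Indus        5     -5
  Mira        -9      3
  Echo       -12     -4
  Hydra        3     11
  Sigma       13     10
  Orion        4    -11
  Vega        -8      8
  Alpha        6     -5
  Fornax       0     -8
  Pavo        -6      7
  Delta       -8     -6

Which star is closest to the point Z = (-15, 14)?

Vega

Squared Euclidean distances:
d²(Z, Indus) = 400 + 361 = 761
d²(Z, Mira) = 36 + 121 = 157
d²(Z, Echo) = 9 + 324 = 333
d²(Z, Hydra) = 324 + 9 = 333
d²(Z, Sigma) = 784 + 16 = 800
d²(Z, Orion) = 361 + 625 = 986
d²(Z, Vega) = 49 + 36 = 85
d²(Z, Alpha) = 441 + 361 = 802
d²(Z, Fornax) = 225 + 484 = 709
d²(Z, Pavo) = 81 + 49 = 130
d²(Z, Delta) = 49 + 400 = 449
The smallest is to Vega, so Z lies in the Voronoi region of Vega.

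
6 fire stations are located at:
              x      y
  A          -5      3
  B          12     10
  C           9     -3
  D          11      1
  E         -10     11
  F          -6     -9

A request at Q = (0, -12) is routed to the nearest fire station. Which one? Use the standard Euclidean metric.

F

Squared Euclidean distances:
|QA|² = (0−(-5))² + (-12−3)² = 25 + 225 = 250
|QB|² = (0−12)² + (-12−10)² = 144 + 484 = 628
|QC|² = (0−9)² + (-12−(-3))² = 81 + 81 = 162
|QD|² = (0−11)² + (-12−1)² = 121 + 169 = 290
|QE|² = (0−(-10))² + (-12−11)² = 100 + 529 = 629
|QF|² = (0−(-6))² + (-12−(-9))² = 36 + 9 = 45
F is nearest.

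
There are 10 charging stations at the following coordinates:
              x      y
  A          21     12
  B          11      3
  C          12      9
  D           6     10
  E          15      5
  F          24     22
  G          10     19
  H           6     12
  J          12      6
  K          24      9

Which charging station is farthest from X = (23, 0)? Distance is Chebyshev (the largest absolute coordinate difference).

F

d(X,A) = max(2, 12) = 12
d(X,B) = max(12, 3) = 12
d(X,C) = max(11, 9) = 11
d(X,D) = max(17, 10) = 17
d(X,E) = max(8, 5) = 8
d(X,F) = max(1, 22) = 22
d(X,G) = max(13, 19) = 19
d(X,H) = max(17, 12) = 17
d(X,J) = max(11, 6) = 11
d(X,K) = max(1, 9) = 9
The largest is to F.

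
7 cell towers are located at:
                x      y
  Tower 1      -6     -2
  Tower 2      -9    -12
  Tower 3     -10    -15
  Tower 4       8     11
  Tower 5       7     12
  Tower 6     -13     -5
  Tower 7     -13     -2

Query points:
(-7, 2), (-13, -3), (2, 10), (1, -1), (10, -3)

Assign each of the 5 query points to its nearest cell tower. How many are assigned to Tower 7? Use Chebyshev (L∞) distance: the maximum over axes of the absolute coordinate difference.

(-7, 2) — d to each: Tower 1:4, Tower 2:14, Tower 3:17, Tower 4:15, Tower 5:14, Tower 6:7, Tower 7:6 → nearest is Tower 1
(-13, -3) — d to each: Tower 1:7, Tower 2:9, Tower 3:12, Tower 4:21, Tower 5:20, Tower 6:2, Tower 7:1 → nearest is Tower 7
(2, 10) — d to each: Tower 1:12, Tower 2:22, Tower 3:25, Tower 4:6, Tower 5:5, Tower 6:15, Tower 7:15 → nearest is Tower 5
(1, -1) — d to each: Tower 1:7, Tower 2:11, Tower 3:14, Tower 4:12, Tower 5:13, Tower 6:14, Tower 7:14 → nearest is Tower 1
(10, -3) — d to each: Tower 1:16, Tower 2:19, Tower 3:20, Tower 4:14, Tower 5:15, Tower 6:23, Tower 7:23 → nearest is Tower 4
1 of the 5 points has Tower 7 as nearest.

1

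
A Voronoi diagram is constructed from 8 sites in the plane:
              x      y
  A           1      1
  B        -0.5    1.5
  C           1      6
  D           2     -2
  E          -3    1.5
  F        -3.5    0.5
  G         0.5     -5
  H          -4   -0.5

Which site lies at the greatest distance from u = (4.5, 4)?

Since √ is increasing, it suffices to compare squared distances:
|uA|² = 12.25 + 9 = 21.25
|uB|² = 25 + 6.25 = 31.25
|uC|² = 12.25 + 4 = 16.25
|uD|² = 6.25 + 36 = 42.25
|uE|² = 56.25 + 6.25 = 62.5
|uF|² = 64 + 12.25 = 76.25
|uG|² = 16 + 81 = 97
|uH|² = 72.25 + 20.25 = 92.5
The largest is to G.

G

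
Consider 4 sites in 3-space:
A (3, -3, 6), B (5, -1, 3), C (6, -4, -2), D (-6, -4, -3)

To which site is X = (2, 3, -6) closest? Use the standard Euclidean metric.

Since √ is increasing, it suffices to compare squared distances:
|XA|² = (2−3)² + (3−(-3))² + (-6−6)² = 1 + 36 + 144 = 181
|XB|² = (2−5)² + (3−(-1))² + (-6−3)² = 9 + 16 + 81 = 106
|XC|² = (2−6)² + (3−(-4))² + (-6−(-2))² = 16 + 49 + 16 = 81
|XD|² = (2−(-6))² + (3−(-4))² + (-6−(-3))² = 64 + 49 + 9 = 122
The smallest is to C, so X lies in the Voronoi region of C.

C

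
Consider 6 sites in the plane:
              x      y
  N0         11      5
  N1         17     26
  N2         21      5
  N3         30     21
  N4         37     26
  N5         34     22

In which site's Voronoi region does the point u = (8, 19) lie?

N1

Since √ is increasing, it suffices to compare squared distances:
|uN0|² = 9 + 196 = 205
|uN1|² = 81 + 49 = 130
|uN2|² = 169 + 196 = 365
|uN3|² = 484 + 4 = 488
|uN4|² = 841 + 49 = 890
|uN5|² = 676 + 9 = 685
N1 is nearest.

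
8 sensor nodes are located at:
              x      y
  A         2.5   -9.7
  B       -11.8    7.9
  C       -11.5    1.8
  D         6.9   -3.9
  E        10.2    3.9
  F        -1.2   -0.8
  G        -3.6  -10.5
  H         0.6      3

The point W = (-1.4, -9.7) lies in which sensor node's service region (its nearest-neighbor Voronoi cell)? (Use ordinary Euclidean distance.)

Since √ is increasing, it suffices to compare squared distances:
|WA|² = 15.21 + 0 = 15.21
|WB|² = 108.16 + 309.76 = 417.92
|WC|² = 102.01 + 132.25 = 234.26
|WD|² = 68.89 + 33.64 = 102.53
|WE|² = 134.56 + 184.96 = 319.52
|WF|² = 0.04 + 79.21 = 79.25
|WG|² = 4.84 + 0.64 = 5.48
|WH|² = 4 + 161.29 = 165.29
Minimum is at G.

G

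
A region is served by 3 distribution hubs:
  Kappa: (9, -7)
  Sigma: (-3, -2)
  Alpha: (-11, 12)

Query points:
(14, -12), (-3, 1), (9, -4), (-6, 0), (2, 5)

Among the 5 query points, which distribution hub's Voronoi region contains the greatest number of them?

Sigma

(14, -12) — d² to each: Kappa:50, Sigma:389, Alpha:1201 → nearest is Kappa
(-3, 1) — d² to each: Kappa:208, Sigma:9, Alpha:185 → nearest is Sigma
(9, -4) — d² to each: Kappa:9, Sigma:148, Alpha:656 → nearest is Kappa
(-6, 0) — d² to each: Kappa:274, Sigma:13, Alpha:169 → nearest is Sigma
(2, 5) — d² to each: Kappa:193, Sigma:74, Alpha:218 → nearest is Sigma
Tally — Kappa:2, Sigma:3. Sigma captures the most (3).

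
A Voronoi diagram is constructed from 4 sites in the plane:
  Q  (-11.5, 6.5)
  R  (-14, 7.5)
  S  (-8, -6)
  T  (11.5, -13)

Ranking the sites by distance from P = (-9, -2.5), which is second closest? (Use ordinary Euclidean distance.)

Squared Euclidean distances:
|PQ|² = (-9−(-11.5))² + (-2.5−6.5)² = 6.25 + 81 = 87.25
|PR|² = (-9−(-14))² + (-2.5−7.5)² = 25 + 100 = 125
|PS|² = (-9−(-8))² + (-2.5−(-6))² = 1 + 12.25 = 13.25
|PT|² = (-9−11.5)² + (-2.5−(-13))² = 420.25 + 110.25 = 530.5
Sorted ascending: S, Q, R, … — the second-nearest is Q.

Q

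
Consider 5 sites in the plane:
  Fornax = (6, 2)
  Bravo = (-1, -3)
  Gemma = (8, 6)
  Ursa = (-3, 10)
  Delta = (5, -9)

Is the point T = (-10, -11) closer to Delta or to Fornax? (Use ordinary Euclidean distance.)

Delta

Compare squared distances:
d²(T, Delta) = (-10−5)² + (-11−(-9))² = 225 + 4 = 229
d²(T, Fornax) = (-10−6)² + (-11−2)² = 256 + 169 = 425
229 < 425, so Delta is closer.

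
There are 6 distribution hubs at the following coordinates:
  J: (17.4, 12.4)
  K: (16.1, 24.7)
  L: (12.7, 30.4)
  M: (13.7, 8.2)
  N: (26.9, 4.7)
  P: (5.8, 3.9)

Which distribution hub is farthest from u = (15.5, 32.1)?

Compare squared distances (the ordering matches that of the actual distances):
|uJ|² = (15.5−17.4)² + (32.1−12.4)² = 3.61 + 388.09 = 391.7
|uK|² = (15.5−16.1)² + (32.1−24.7)² = 0.36 + 54.76 = 55.12
|uL|² = (15.5−12.7)² + (32.1−30.4)² = 7.84 + 2.89 = 10.73
|uM|² = (15.5−13.7)² + (32.1−8.2)² = 3.24 + 571.21 = 574.45
|uN|² = (15.5−26.9)² + (32.1−4.7)² = 129.96 + 750.76 = 880.72
|uP|² = (15.5−5.8)² + (32.1−3.9)² = 94.09 + 795.24 = 889.33
The largest is to P.

P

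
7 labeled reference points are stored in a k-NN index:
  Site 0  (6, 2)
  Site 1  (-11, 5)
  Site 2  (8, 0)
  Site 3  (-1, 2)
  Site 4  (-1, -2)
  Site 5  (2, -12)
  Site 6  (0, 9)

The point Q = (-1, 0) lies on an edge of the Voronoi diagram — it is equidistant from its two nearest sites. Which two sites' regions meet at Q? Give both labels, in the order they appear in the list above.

Site 3 and Site 4

Squared distances from Q to each site:
d²(Q, Site 0) = (-1−6)² + (0−2)² = 49 + 4 = 53
d²(Q, Site 1) = (-1−(-11))² + (0−5)² = 100 + 25 = 125
d²(Q, Site 2) = (-1−8)² + (0−0)² = 81 + 0 = 81
d²(Q, Site 3) = (-1−(-1))² + (0−2)² = 0 + 4 = 4
d²(Q, Site 4) = (-1−(-1))² + (0−(-2))² = 0 + 4 = 4
d²(Q, Site 5) = (-1−2)² + (0−(-12))² = 9 + 144 = 153
d²(Q, Site 6) = (-1−0)² + (0−9)² = 1 + 81 = 82
Q is equidistant from Site 3 and Site 4 (both at squared distance 4), and every other site is strictly farther — so Q lies on the Site 3–Site 4 Voronoi edge.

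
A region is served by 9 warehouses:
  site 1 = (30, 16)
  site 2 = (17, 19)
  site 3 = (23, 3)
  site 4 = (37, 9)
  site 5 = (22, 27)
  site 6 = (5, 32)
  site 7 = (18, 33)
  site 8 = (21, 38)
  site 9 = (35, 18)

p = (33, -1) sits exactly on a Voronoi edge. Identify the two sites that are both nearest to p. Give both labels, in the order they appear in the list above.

site 3 and site 4

Squared distances from p to each site:
d²(p, site 1) = 9 + 289 = 298
d²(p, site 2) = 256 + 400 = 656
d²(p, site 3) = 100 + 16 = 116
d²(p, site 4) = 16 + 100 = 116
d²(p, site 5) = 121 + 784 = 905
d²(p, site 6) = 784 + 1089 = 1873
d²(p, site 7) = 225 + 1156 = 1381
d²(p, site 8) = 144 + 1521 = 1665
d²(p, site 9) = 4 + 361 = 365
p is equidistant from site 3 and site 4 (both at squared distance 116), and every other site is strictly farther — so p lies on the site 3–site 4 Voronoi edge.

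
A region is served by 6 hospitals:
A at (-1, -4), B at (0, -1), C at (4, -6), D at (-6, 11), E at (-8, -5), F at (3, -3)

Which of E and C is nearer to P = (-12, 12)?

Compare squared distances:
|PE|² = (-12−(-8))² + (12−(-5))² = 16 + 289 = 305
|PC|² = (-12−4)² + (12−(-6))² = 256 + 324 = 580
305 < 580, so E is closer.

E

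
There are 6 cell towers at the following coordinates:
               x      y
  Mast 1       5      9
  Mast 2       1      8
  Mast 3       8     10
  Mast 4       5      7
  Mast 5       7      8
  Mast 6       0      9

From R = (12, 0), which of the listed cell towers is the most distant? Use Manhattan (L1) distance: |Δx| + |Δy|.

Mast 6

d(R, Mast 1) = |12−5| + |0−9| = 7 + 9 = 16
d(R, Mast 2) = |12−1| + |0−8| = 11 + 8 = 19
d(R, Mast 3) = |12−8| + |0−10| = 4 + 10 = 14
d(R, Mast 4) = |12−5| + |0−7| = 7 + 7 = 14
d(R, Mast 5) = |12−7| + |0−8| = 5 + 8 = 13
d(R, Mast 6) = |12−0| + |0−9| = 12 + 9 = 21
The largest is to Mast 6.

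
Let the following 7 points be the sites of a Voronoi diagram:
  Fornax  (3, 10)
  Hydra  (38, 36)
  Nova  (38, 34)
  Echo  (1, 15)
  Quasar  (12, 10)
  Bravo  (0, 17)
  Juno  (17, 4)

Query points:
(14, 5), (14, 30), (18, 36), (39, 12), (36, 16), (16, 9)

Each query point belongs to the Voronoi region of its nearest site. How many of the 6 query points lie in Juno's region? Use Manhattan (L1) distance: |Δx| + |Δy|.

1

(14, 5) — d to each: Fornax:16, Hydra:55, Nova:53, Echo:23, Quasar:7, Bravo:26, Juno:4 → nearest is Juno
(14, 30) — d to each: Fornax:31, Hydra:30, Nova:28, Echo:28, Quasar:22, Bravo:27, Juno:29 → nearest is Quasar
(18, 36) — d to each: Fornax:41, Hydra:20, Nova:22, Echo:38, Quasar:32, Bravo:37, Juno:33 → nearest is Hydra
(39, 12) — d to each: Fornax:38, Hydra:25, Nova:23, Echo:41, Quasar:29, Bravo:44, Juno:30 → nearest is Nova
(36, 16) — d to each: Fornax:39, Hydra:22, Nova:20, Echo:36, Quasar:30, Bravo:37, Juno:31 → nearest is Nova
(16, 9) — d to each: Fornax:14, Hydra:49, Nova:47, Echo:21, Quasar:5, Bravo:24, Juno:6 → nearest is Quasar
1 of the 6 points has Juno as nearest.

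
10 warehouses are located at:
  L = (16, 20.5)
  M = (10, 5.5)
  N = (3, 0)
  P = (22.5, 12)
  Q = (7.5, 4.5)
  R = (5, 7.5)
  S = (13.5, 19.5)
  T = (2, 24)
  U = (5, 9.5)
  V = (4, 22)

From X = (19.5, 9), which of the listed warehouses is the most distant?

T

Squared Euclidean distances:
|XL|² = 12.25 + 132.25 = 144.5
|XM|² = 90.25 + 12.25 = 102.5
|XN|² = 272.25 + 81 = 353.25
|XP|² = 9 + 9 = 18
|XQ|² = 144 + 20.25 = 164.25
|XR|² = 210.25 + 2.25 = 212.5
|XS|² = 36 + 110.25 = 146.25
|XT|² = 306.25 + 225 = 531.25
|XU|² = 210.25 + 0.25 = 210.5
|XV|² = 240.25 + 169 = 409.25
The largest is to T.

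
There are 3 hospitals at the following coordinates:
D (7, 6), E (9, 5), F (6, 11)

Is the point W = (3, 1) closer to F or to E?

Compare squared distances:
|WF|² = (3−6)² + (1−11)² = 9 + 100 = 109
|WE|² = (3−9)² + (1−5)² = 36 + 16 = 52
109 > 52, so E is closer.

E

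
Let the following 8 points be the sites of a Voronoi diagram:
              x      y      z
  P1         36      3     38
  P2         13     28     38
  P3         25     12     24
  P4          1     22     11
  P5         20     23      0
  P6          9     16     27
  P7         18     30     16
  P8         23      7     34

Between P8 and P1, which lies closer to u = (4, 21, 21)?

Compare squared distances:
|uP8|² = (4−23)² + (21−7)² + (21−34)² = 361 + 196 + 169 = 726
|uP1|² = (4−36)² + (21−3)² + (21−38)² = 1024 + 324 + 289 = 1637
726 < 1637, so P8 is closer.

P8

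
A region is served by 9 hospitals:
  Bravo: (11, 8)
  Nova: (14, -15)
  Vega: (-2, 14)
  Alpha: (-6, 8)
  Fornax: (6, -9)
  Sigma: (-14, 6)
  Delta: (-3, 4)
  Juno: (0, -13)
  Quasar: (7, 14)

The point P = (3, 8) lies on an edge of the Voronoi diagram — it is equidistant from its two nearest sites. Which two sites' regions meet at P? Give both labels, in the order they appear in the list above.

Delta and Quasar

Squared distances from P to each site:
d²(P, Bravo) = (3−11)² + (8−8)² = 64 + 0 = 64
d²(P, Nova) = (3−14)² + (8−(-15))² = 121 + 529 = 650
d²(P, Vega) = (3−(-2))² + (8−14)² = 25 + 36 = 61
d²(P, Alpha) = (3−(-6))² + (8−8)² = 81 + 0 = 81
d²(P, Fornax) = (3−6)² + (8−(-9))² = 9 + 289 = 298
d²(P, Sigma) = (3−(-14))² + (8−6)² = 289 + 4 = 293
d²(P, Delta) = (3−(-3))² + (8−4)² = 36 + 16 = 52
d²(P, Juno) = (3−0)² + (8−(-13))² = 9 + 441 = 450
d²(P, Quasar) = (3−7)² + (8−14)² = 16 + 36 = 52
P is equidistant from Delta and Quasar (both at squared distance 52), and every other site is strictly farther — so P lies on the Delta–Quasar Voronoi edge.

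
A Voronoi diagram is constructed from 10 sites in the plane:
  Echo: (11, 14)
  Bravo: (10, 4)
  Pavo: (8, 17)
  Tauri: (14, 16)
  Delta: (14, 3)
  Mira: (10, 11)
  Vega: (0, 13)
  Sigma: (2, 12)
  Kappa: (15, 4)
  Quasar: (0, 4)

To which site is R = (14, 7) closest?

Since √ is increasing, it suffices to compare squared distances:
d²(R, Echo) = (14−11)² + (7−14)² = 9 + 49 = 58
d²(R, Bravo) = (14−10)² + (7−4)² = 16 + 9 = 25
d²(R, Pavo) = (14−8)² + (7−17)² = 36 + 100 = 136
d²(R, Tauri) = (14−14)² + (7−16)² = 0 + 81 = 81
d²(R, Delta) = (14−14)² + (7−3)² = 0 + 16 = 16
d²(R, Mira) = (14−10)² + (7−11)² = 16 + 16 = 32
d²(R, Vega) = (14−0)² + (7−13)² = 196 + 36 = 232
d²(R, Sigma) = (14−2)² + (7−12)² = 144 + 25 = 169
d²(R, Kappa) = (14−15)² + (7−4)² = 1 + 9 = 10
d²(R, Quasar) = (14−0)² + (7−4)² = 196 + 9 = 205
Minimum is at Kappa.

Kappa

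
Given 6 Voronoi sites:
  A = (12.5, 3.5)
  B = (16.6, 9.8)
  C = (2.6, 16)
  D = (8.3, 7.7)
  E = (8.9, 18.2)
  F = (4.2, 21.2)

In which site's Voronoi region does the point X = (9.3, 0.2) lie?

A

Compare squared distances (the ordering matches that of the actual distances):
|XA|² = (9.3−12.5)² + (0.2−3.5)² = 10.24 + 10.89 = 21.13
|XB|² = (9.3−16.6)² + (0.2−9.8)² = 53.29 + 92.16 = 145.45
|XC|² = (9.3−2.6)² + (0.2−16)² = 44.89 + 249.64 = 294.53
|XD|² = (9.3−8.3)² + (0.2−7.7)² = 1 + 56.25 = 57.25
|XE|² = (9.3−8.9)² + (0.2−18.2)² = 0.16 + 324 = 324.16
|XF|² = (9.3−4.2)² + (0.2−21.2)² = 26.01 + 441 = 467.01
The smallest is to A, so X lies in the Voronoi region of A.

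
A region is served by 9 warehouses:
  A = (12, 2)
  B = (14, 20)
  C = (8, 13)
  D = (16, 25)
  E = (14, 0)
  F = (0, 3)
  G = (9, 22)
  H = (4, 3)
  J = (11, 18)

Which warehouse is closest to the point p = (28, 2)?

E

Squared Euclidean distances:
|pA|² = (28−12)² + (2−2)² = 256 + 0 = 256
|pB|² = (28−14)² + (2−20)² = 196 + 324 = 520
|pC|² = (28−8)² + (2−13)² = 400 + 121 = 521
|pD|² = (28−16)² + (2−25)² = 144 + 529 = 673
|pE|² = (28−14)² + (2−0)² = 196 + 4 = 200
|pF|² = (28−0)² + (2−3)² = 784 + 1 = 785
|pG|² = (28−9)² + (2−22)² = 361 + 400 = 761
|pH|² = (28−4)² + (2−3)² = 576 + 1 = 577
|pJ|² = (28−11)² + (2−18)² = 289 + 256 = 545
Minimum is at E.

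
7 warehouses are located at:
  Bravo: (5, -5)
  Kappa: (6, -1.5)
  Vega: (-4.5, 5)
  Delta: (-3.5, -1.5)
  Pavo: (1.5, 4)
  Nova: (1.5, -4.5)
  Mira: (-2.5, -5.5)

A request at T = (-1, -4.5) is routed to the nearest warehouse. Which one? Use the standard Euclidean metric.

Since √ is increasing, it suffices to compare squared distances:
d²(T, Bravo) = (-1−5)² + (-4.5−(-5))² = 36 + 0.25 = 36.25
d²(T, Kappa) = (-1−6)² + (-4.5−(-1.5))² = 49 + 9 = 58
d²(T, Vega) = (-1−(-4.5))² + (-4.5−5)² = 12.25 + 90.25 = 102.5
d²(T, Delta) = (-1−(-3.5))² + (-4.5−(-1.5))² = 6.25 + 9 = 15.25
d²(T, Pavo) = (-1−1.5)² + (-4.5−4)² = 6.25 + 72.25 = 78.5
d²(T, Nova) = (-1−1.5)² + (-4.5−(-4.5))² = 6.25 + 0 = 6.25
d²(T, Mira) = (-1−(-2.5))² + (-4.5−(-5.5))² = 2.25 + 1 = 3.25
Minimum is at Mira.

Mira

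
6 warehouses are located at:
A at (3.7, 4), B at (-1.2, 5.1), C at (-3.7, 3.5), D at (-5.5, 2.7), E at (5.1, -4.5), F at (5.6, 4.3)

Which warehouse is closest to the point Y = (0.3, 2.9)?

Since √ is increasing, it suffices to compare squared distances:
|YA|² = (0.3−3.7)² + (2.9−4)² = 11.56 + 1.21 = 12.77
|YB|² = (0.3−(-1.2))² + (2.9−5.1)² = 2.25 + 4.84 = 7.09
|YC|² = (0.3−(-3.7))² + (2.9−3.5)² = 16 + 0.36 = 16.36
|YD|² = (0.3−(-5.5))² + (2.9−2.7)² = 33.64 + 0.04 = 33.68
|YE|² = (0.3−5.1)² + (2.9−(-4.5))² = 23.04 + 54.76 = 77.8
|YF|² = (0.3−5.6)² + (2.9−4.3)² = 28.09 + 1.96 = 30.05
Minimum is at B.

B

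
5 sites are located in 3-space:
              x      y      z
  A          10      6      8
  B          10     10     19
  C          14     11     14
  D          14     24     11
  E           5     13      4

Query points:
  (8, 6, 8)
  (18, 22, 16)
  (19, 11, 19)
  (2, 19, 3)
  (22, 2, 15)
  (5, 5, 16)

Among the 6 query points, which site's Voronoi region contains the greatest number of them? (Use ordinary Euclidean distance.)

C

(8, 6, 8) — d² to each: A:4, B:141, C:97, D:369, E:74 → nearest is A
(18, 22, 16) — d² to each: A:384, B:217, C:141, D:45, E:394 → nearest is D
(19, 11, 19) — d² to each: A:227, B:82, C:50, D:258, E:425 → nearest is C
(2, 19, 3) — d² to each: A:258, B:401, C:329, D:233, E:46 → nearest is E
(22, 2, 15) — d² to each: A:209, B:224, C:146, D:564, E:531 → nearest is C
(5, 5, 16) — d² to each: A:90, B:59, C:121, D:467, E:208 → nearest is B
Tally — A:1, B:1, C:2, D:1, E:1. C captures the most (2).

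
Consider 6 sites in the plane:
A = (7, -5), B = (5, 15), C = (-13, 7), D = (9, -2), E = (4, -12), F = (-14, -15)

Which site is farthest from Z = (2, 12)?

Since √ is increasing, it suffices to compare squared distances:
|ZA|² = (2−7)² + (12−(-5))² = 25 + 289 = 314
|ZB|² = (2−5)² + (12−15)² = 9 + 9 = 18
|ZC|² = (2−(-13))² + (12−7)² = 225 + 25 = 250
|ZD|² = (2−9)² + (12−(-2))² = 49 + 196 = 245
|ZE|² = (2−4)² + (12−(-12))² = 4 + 576 = 580
|ZF|² = (2−(-14))² + (12−(-15))² = 256 + 729 = 985
The largest is to F.

F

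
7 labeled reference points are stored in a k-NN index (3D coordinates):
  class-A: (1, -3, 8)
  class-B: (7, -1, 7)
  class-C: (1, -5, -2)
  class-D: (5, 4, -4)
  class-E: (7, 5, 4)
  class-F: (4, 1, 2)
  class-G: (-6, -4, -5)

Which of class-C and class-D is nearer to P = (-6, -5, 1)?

Compare squared distances:
d²(P, class-C) = (-6−1)² + (-5−(-5))² + (1−(-2))² = 49 + 0 + 9 = 58
d²(P, class-D) = (-6−5)² + (-5−4)² + (1−(-4))² = 121 + 81 + 25 = 227
58 < 227, so class-C is closer.

class-C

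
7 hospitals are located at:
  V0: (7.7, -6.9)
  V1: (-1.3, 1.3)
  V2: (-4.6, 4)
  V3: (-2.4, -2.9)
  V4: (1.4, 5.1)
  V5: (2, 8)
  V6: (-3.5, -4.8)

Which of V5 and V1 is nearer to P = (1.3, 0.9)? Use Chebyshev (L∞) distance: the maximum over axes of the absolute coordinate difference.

d(P,V5) = max(0.7, 7.1) = 7.1
d(P,V1) = max(2.6, 0.4) = 2.6
7.1 > 2.6, so V1 is closer.

V1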